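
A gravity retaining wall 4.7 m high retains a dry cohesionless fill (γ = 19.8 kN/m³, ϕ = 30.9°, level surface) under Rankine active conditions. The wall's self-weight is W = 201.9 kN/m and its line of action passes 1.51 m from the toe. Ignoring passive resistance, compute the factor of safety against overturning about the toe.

2.77

K_a = tan²(45° − 30.9°/2) = 0.3214.
P_a = ½K_aγH² = 0.5×0.3214×19.8×4.7² = 70.29 kN/m, acting at H/3 = 1.567 m above the base.
Overturning moment M_o = P_a × H/3 = 70.29 × 1.567 = 110.1.
Resisting moment M_r = W × 1.51 = 201.9 × 1.51 = 304.9.
FS_overturning = M_r/M_o = 304.9/110.1 = 2.769.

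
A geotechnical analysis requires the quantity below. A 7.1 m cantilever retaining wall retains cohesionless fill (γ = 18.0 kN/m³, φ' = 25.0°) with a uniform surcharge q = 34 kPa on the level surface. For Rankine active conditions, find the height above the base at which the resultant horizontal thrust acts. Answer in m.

K_a = 0.4059.
Triangular part P₁ = ½K_aγH² = 184.1 at H/3 = 2.367 m; rectangular part P₂ = K_a q H = 97.97 at H/2 = 3.550 m.
ȳ = (P₁·2.367 + P₂·3.550)/(P₁+P₂) = 2.778 m.

2.78 m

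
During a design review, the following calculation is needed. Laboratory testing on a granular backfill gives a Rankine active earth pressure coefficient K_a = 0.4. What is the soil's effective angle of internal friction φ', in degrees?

25.4°

K_a = tan²(45° − φ/2) ⇒ 45° − φ/2 = arctan(√0.4) = 32.31°.
φ = 2(45° − 32.31°) = 25.38°.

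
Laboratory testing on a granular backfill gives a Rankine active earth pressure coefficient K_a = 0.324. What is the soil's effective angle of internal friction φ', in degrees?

30.7°

K_a = tan²(45° − φ/2) ⇒ 45° − φ/2 = arctan(√0.324) = 29.65°.
φ = 2(45° − 29.65°) = 30.70°.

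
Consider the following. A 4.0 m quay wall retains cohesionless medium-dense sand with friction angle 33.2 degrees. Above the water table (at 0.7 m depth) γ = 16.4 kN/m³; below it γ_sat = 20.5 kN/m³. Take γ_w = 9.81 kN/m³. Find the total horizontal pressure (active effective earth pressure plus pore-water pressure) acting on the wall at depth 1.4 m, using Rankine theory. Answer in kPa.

K_a = (1 − sin φ)/(1 + sin φ) = 0.2924.
γ' = 20.5 − 9.81 = 10.69 kN/m³.
Effective vertical stress at 1.4 m: σ'_v = 16.4×0.7 + 10.69×0.700 = 18.96 kPa.
σ'_h = K_a σ'_v = 0.2924 × 18.96 = 5.544 kPa; u = γ_w × 0.700 = 6.867 kPa.
Total σ_h = 5.544 + 6.867 = 12.41 kPa.

12.4 kPa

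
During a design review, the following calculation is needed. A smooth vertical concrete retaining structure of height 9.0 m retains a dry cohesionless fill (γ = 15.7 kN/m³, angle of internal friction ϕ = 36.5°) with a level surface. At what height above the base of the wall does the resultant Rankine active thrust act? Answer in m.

3.00 m

K_a = 0.2541.
The pressure distribution is triangular, so the resultant acts at H/3 above the base = 9.0/3 = 3.000 m.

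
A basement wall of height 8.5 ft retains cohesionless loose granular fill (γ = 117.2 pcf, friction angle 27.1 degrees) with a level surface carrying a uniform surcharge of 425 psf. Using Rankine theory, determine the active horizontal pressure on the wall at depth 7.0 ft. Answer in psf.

466 psf

K_a = (1 − sin φ)/(1 + sin φ) = 0.3741.
σ_v = γz + q = 117.2 × 7.0 + 425 = 1245 psf.
σ_h = K_a σ_v = 0.3741 × 1245 = 465.8 psf.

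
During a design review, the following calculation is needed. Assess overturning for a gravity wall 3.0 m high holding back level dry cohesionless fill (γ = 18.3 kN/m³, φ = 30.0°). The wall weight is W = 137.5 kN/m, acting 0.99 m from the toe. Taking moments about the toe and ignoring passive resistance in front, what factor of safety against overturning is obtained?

K_a = tan²(45° − 30.0°/2) = 0.3333.
P_a = ½K_aγH² = 0.5×0.3333×18.3×3.0² = 27.45 kN/m, acting at H/3 = 1.000 m above the base.
Overturning moment M_o = P_a × H/3 = 27.45 × 1.000 = 27.45.
Resisting moment M_r = W × 0.99 = 137.5 × 0.99 = 136.1.
FS_overturning = M_r/M_o = 136.1/27.45 = 4.959.

4.96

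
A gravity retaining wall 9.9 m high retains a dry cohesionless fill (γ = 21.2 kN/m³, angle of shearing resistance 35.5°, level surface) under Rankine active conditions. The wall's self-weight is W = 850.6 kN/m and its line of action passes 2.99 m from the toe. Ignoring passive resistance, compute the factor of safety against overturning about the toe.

2.80

K_a = tan²(45° − 35.5°/2) = 0.2653.
P_a = ½K_aγH² = 0.5×0.2653×21.2×9.9² = 275.6 kN/m, acting at H/3 = 3.300 m above the base.
Overturning moment M_o = P_a × H/3 = 275.6 × 3.300 = 909.4.
Resisting moment M_r = W × 2.99 = 850.6 × 2.99 = 2543.
FS_overturning = M_r/M_o = 2543/909.4 = 2.797.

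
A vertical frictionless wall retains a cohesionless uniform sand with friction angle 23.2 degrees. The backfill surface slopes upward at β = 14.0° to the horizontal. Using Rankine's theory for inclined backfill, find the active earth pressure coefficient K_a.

0.499

K_a = cos β · (cos β − √(cos²β − cos²φ)) / (cos β + √(cos²β − cos²φ)).
cos β = 0.9703, cos φ = 0.9191, √(cos²β − cos²φ) = 0.3109.
K_a = 0.9703 × (0.9703 − 0.3109)/(0.9703 + 0.3109) = 0.4994.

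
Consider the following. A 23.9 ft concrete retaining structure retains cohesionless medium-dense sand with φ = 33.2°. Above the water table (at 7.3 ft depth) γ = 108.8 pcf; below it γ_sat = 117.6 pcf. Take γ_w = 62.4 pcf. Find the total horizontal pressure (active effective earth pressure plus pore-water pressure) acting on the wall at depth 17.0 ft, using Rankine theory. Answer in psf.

994 psf

K_a = (1 − sin φ)/(1 + sin φ) = 0.2924.
γ' = 117.6 − 62.4 = 55.20 pcf.
Effective vertical stress at 17.0 ft: σ'_v = 108.8×7.3 + 55.20×9.70 = 1330 psf.
σ'_h = K_a σ'_v = 0.2924 × 1330 = 388.7 psf; u = γ_w × 9.70 = 605.3 psf.
Total σ_h = 388.7 + 605.3 = 994.0 psf.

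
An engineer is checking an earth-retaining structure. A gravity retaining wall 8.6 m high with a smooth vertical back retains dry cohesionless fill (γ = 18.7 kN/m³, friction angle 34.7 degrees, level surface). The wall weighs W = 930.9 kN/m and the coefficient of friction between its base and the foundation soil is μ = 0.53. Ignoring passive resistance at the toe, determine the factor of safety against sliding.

2.60

K_a = tan²(45° − 34.7°/2) = 0.2745.
P_a = ½K_aγH² = 0.5×0.2745×18.7×8.6² = 189.8 kN/m, acting at H/3 = 2.867 m above the base.
FS_sliding = μW / P_a = 0.53×930.9 / 189.8 = 2.599.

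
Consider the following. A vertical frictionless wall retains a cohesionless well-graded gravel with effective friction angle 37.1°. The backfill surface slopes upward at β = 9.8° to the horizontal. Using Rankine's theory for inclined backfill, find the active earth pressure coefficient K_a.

K_a = cos β · (cos β − √(cos²β − cos²φ)) / (cos β + √(cos²β − cos²φ)).
cos β = 0.9854, cos φ = 0.7976, √(cos²β − cos²φ) = 0.5787.
K_a = 0.9854 × (0.9854 − 0.5787)/(0.9854 + 0.5787) = 0.2562.

0.256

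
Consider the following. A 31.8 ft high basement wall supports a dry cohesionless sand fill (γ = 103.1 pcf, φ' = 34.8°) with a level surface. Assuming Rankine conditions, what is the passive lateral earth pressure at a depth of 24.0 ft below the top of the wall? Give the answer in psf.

K_p = (1 + sin φ)/(1 − sin φ) = 3.659.
σ_h = K_p γ z = 3.659 × 103.1 × 24.0 = 9054 psf.

9050 psf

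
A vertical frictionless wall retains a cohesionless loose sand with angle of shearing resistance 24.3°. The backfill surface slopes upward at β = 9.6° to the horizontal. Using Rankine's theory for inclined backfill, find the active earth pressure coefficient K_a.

K_a = cos β · (cos β − √(cos²β − cos²φ)) / (cos β + √(cos²β − cos²φ)).
cos β = 0.9860, cos φ = 0.9114, √(cos²β − cos²φ) = 0.3762.
K_a = 0.9860 × (0.9860 − 0.3762)/(0.9860 + 0.3762) = 0.4414.

0.441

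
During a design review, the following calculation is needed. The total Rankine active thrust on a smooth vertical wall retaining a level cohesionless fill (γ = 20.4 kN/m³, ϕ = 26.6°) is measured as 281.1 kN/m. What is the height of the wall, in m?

8.50 m

K_a = 0.3814. P_a = ½ K_a γ H² ⇒ H = √(2P_a/(K_a γ)).
H = √(2×281.1/(0.3814×20.4)) = 8.500 m.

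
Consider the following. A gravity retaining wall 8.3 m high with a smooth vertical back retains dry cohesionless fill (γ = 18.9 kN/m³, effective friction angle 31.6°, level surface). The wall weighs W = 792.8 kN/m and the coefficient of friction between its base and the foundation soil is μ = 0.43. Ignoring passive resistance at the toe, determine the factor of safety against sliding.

K_a = tan²(45° − 31.6°/2) = 0.3123.
P_a = ½K_aγH² = 0.5×0.3123×18.9×8.3² = 203.3 kN/m, acting at H/3 = 2.767 m above the base.
FS_sliding = μW / P_a = 0.43×792.8 / 203.3 = 1.677.

1.68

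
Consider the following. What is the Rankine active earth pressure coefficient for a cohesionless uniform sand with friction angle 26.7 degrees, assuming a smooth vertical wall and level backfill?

0.380

K_a = tan²(45° − φ/2) = tan²(31.65°) = 0.3800.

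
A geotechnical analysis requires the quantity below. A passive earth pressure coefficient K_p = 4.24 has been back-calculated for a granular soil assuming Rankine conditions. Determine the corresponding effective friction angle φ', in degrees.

38.2°

K_p = (1+sin φ)/(1−sin φ) ⇒ sin φ = (K_p − 1)/(K_p + 1) = 0.6183.
φ = arcsin(0.6183) = 38.19°.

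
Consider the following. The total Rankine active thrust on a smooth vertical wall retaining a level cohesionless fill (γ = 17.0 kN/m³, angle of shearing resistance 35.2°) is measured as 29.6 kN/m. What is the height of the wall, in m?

K_a = 0.2687. P_a = ½ K_a γ H² ⇒ H = √(2P_a/(K_a γ)).
H = √(2×29.6/(0.2687×17.0)) = 3.600 m.

3.60 m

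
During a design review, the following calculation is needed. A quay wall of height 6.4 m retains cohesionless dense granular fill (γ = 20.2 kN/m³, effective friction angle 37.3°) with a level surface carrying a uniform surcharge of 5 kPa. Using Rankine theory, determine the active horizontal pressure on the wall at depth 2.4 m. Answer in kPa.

K_a = (1 − sin φ)/(1 + sin φ) = 0.2453.
σ_v = γz + q = 20.2 × 2.4 + 5 = 53.48 kPa.
σ_h = K_a σ_v = 0.2453 × 53.48 = 13.12 kPa.

13.1 kPa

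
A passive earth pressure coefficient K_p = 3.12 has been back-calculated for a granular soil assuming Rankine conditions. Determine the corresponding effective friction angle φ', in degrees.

K_p = (1+sin φ)/(1−sin φ) ⇒ sin φ = (K_p − 1)/(K_p + 1) = 0.5146.
φ = arcsin(0.5146) = 30.97°.

31.0°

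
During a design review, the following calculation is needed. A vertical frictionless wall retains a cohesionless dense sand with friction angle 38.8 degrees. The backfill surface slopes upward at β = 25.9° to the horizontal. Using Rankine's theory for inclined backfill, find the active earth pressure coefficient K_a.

0.300

K_a = cos β · (cos β − √(cos²β − cos²φ)) / (cos β + √(cos²β − cos²φ)).
cos β = 0.8996, cos φ = 0.7793, √(cos²β − cos²φ) = 0.4493.
K_a = 0.8996 × (0.8996 − 0.4493)/(0.8996 + 0.4493) = 0.3003.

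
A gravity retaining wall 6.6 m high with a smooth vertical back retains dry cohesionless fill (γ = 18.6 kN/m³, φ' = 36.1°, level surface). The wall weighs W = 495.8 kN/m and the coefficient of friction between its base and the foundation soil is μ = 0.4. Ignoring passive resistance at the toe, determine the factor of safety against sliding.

1.89

K_a = tan²(45° − 36.1°/2) = 0.2585.
P_a = ½K_aγH² = 0.5×0.2585×18.6×6.6² = 104.7 kN/m, acting at H/3 = 2.200 m above the base.
FS_sliding = μW / P_a = 0.4×495.8 / 104.7 = 1.894.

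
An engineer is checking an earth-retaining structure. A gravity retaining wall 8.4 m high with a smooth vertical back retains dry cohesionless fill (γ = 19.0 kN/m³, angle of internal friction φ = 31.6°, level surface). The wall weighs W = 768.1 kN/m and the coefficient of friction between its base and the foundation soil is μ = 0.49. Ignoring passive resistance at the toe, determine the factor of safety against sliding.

K_a = tan²(45° − 31.6°/2) = 0.3123.
P_a = ½K_aγH² = 0.5×0.3123×19.0×8.4² = 209.4 kN/m, acting at H/3 = 2.800 m above the base.
FS_sliding = μW / P_a = 0.49×768.1 / 209.4 = 1.798.

1.80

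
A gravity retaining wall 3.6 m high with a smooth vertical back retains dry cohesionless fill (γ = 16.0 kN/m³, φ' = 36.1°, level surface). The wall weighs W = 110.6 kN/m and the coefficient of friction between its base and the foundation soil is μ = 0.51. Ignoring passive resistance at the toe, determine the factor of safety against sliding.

2.10

K_a = tan²(45° − 36.1°/2) = 0.2585.
P_a = ½K_aγH² = 0.5×0.2585×16.0×3.6² = 26.80 kN/m, acting at H/3 = 1.200 m above the base.
FS_sliding = μW / P_a = 0.51×110.6 / 26.80 = 2.105.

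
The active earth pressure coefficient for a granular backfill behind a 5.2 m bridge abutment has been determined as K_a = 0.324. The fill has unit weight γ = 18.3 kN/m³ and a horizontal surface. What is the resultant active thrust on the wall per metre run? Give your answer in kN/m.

80.2 kN/m

P = ½ K_a γ H² = 0.5 × 0.324 × 18.3 × 5.2² = 80.16 kN/m.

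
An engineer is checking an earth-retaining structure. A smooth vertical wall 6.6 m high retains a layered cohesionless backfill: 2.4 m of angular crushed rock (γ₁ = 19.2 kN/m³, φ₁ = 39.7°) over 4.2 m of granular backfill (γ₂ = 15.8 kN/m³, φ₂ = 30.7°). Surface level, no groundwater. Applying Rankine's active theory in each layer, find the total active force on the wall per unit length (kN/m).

120 kN/m

K_a1 = tan²(45°−39.7°/2) = 0.2204; K_a2 = tan²(45°−30.7°/2) = 0.3240.
Layer 1: σ at base = K_a1 γ₁ h₁ = 10.16 kPa; P₁ = ½×10.16×2.4 = 12.19.
Layer 2: σ_v at top = γ₁h₁ = 46.08; σ_h top = K_a2×46.08 = 14.93; σ_h base = K_a2×(46.08+15.8×4.2) = 36.43.
P₂ = ½(14.93+36.43)×4.2 = 107.9. Total P_a = 12.19+107.9 = 120.1 kN/m.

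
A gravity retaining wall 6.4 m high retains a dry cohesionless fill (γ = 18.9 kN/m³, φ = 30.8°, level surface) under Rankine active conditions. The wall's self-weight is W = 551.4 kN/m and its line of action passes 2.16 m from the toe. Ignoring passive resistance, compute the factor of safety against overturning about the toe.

K_a = tan²(45° − 30.8°/2) = 0.3227.
P_a = ½K_aγH² = 0.5×0.3227×18.9×6.4² = 124.9 kN/m, acting at H/3 = 2.133 m above the base.
Overturning moment M_o = P_a × H/3 = 124.9 × 2.133 = 266.5.
Resisting moment M_r = W × 2.16 = 551.4 × 2.16 = 1191.
FS_overturning = M_r/M_o = 1191/266.5 = 4.469.

4.47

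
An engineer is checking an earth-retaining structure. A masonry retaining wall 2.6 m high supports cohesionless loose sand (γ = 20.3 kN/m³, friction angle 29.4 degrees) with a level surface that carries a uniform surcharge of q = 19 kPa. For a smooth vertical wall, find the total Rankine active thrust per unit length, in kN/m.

40.3 kN/m

K_a = tan²(45° − φ/2) = 0.3415.
Soil triangle: ½ K_a γ H² = 0.5×0.3415×20.3×2.6² = 23.43 kN/m.
Surcharge rectangle: K_a q H = 0.3415×19×2.6 = 16.87 kN/m.
Total = 23.43 + 16.87 = 40.30 kN/m.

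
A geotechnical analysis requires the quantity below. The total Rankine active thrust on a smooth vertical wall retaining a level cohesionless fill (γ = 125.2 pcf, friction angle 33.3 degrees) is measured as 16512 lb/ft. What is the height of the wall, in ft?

30.1 ft

K_a = 0.2911. P_a = ½ K_a γ H² ⇒ H = √(2P_a/(K_a γ)).
H = √(2×16512/(0.2911×125.2)) = 30.10 ft.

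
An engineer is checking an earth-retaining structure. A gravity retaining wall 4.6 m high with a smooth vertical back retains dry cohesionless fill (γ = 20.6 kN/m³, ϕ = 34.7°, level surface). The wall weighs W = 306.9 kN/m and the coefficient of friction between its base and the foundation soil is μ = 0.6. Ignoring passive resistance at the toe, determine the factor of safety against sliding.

3.08

K_a = tan²(45° − 34.7°/2) = 0.2745.
P_a = ½K_aγH² = 0.5×0.2745×20.6×4.6² = 59.82 kN/m, acting at H/3 = 1.533 m above the base.
FS_sliding = μW / P_a = 0.6×306.9 / 59.82 = 3.078.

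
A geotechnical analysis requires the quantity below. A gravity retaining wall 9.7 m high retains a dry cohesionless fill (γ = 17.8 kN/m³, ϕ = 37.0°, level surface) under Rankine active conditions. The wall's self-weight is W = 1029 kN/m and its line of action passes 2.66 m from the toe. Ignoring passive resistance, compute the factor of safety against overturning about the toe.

K_a = tan²(45° − 37.0°/2) = 0.2486.
P_a = ½K_aγH² = 0.5×0.2486×17.8×9.7² = 208.2 kN/m, acting at H/3 = 3.233 m above the base.
Overturning moment M_o = P_a × H/3 = 208.2 × 3.233 = 673.1.
Resisting moment M_r = W × 2.66 = 1029 × 2.66 = 2737.
FS_overturning = M_r/M_o = 2737/673.1 = 4.067.

4.07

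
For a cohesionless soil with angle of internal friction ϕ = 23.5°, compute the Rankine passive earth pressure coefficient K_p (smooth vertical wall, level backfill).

2.33

K_p = (1 + sin φ)/(1 − sin φ) = tan²(45° + 23.5°/2) = 2.326.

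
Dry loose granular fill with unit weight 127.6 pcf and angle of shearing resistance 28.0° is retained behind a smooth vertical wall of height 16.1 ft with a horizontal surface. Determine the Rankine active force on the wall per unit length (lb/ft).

5970 lb/ft

K_a = tan²(45° − φ/2) = 0.3610.
P_a = ½ K_a γ H² = 0.5 × 0.3610 × 127.6 × 16.1² = 5971 lb/ft.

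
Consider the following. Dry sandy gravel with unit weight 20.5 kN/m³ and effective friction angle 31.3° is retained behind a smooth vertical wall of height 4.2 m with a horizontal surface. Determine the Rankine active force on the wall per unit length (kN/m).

57.2 kN/m

K_a = tan²(45° − φ/2) = 0.3162.
P_a = ½ K_a γ H² = 0.5 × 0.3162 × 20.5 × 4.2² = 57.17 kN/m.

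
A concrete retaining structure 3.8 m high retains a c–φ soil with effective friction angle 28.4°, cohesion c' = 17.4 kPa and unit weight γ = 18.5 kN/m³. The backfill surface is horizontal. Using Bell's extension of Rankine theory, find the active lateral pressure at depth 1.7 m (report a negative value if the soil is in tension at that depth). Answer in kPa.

-9.57 kPa

K_a = (1 − sin φ)/(1 + sin φ) = 0.3554.
σ_a = K_a γ z − 2c√K_a = 0.3554×18.5×1.7 − 2×17.4×0.5961 = -9.569 kPa.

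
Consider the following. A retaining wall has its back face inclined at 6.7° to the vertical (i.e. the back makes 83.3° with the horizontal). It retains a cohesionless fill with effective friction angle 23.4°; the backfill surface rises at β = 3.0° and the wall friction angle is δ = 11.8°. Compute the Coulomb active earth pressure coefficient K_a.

0.460

K_a = sin²(α+φ) / [sin²α · sin(α−δ) · (1 + √{sin(φ+δ)sin(φ−β) / (sin(α−δ)sin(α+β))})²].
With α = 83.3°, φ = 23.4°, δ = 11.8°, β = 3.0°: K_a = 0.4596.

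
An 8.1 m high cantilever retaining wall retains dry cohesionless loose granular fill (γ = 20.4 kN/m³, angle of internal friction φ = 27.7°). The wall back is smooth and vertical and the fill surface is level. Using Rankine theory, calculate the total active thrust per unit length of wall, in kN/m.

K_a = tan²(45° − φ/2) = 0.3653.
P_a = ½ K_a γ H² = 0.5 × 0.3653 × 20.4 × 8.1² = 244.5 kN/m.

244 kN/m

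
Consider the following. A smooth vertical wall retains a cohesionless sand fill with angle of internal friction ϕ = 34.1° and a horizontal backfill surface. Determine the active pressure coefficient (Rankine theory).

0.282

K_a = tan²(45° − φ/2) = tan²(27.95°) = 0.2815.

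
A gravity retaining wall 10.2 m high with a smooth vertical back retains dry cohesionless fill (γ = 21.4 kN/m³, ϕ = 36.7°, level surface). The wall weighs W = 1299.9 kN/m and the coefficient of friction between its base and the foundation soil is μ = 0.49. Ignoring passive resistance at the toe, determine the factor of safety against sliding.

2.27

K_a = tan²(45° − 36.7°/2) = 0.2519.
P_a = ½K_aγH² = 0.5×0.2519×21.4×10.2² = 280.4 kN/m, acting at H/3 = 3.400 m above the base.
FS_sliding = μW / P_a = 0.49×1299.9 / 280.4 = 2.272.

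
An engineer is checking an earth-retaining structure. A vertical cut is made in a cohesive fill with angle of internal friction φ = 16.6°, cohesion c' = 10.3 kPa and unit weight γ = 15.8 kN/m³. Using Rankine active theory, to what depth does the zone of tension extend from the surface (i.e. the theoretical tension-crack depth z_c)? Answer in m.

1.75 m

K_a = tan²(45° − 16.6°/2) = 0.5556; √K_a = 0.7454.
The active pressure is zero where K_a γ z = 2c√K_a, so z_c = 2c/(γ√K_a) = 2×10.3/(15.8×0.7454) = 1.749 m.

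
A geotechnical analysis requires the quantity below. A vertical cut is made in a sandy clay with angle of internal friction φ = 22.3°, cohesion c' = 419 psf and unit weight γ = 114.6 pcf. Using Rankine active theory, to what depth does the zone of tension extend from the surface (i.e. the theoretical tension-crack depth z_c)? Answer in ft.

K_a = tan²(45° − 22.3°/2) = 0.4498; √K_a = 0.6707.
The active pressure is zero where K_a γ z = 2c√K_a, so z_c = 2c/(γ√K_a) = 2×419/(114.6×0.6707) = 10.90 ft.

10.9 ft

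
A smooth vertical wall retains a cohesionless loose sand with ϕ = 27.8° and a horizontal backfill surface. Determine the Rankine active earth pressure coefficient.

K_a = (1 − sin φ)/(1 + sin φ) = (1 − sin 27.8°)/(1 + sin 27.8°) = 0.3639.

0.364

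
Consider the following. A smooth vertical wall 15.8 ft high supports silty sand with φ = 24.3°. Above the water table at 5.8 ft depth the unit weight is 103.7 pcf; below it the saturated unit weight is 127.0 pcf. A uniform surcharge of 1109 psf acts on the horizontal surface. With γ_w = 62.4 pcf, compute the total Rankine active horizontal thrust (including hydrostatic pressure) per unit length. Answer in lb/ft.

K_a = tan²(45° − φ/2) = 0.4169.
γ' = 127.0 − 62.4 = 64.60 pcf. h₂ = H − d_w = 10.0 ft.
σ'_h: at surface K_a·q = 462.4; at WT K_a(q+γd_w) = 713.1; at base K_a(q+γd_w+γ'h₂) = 982.5 psf.
P₁ = ½(462.4+713.1)×5.8 = 3409; P₂ = ½(713.1+982.5)×10.0 = 8478; P_w = ½γ_w h₂² = 3120.
Total = 3409+8478+3120 = 15010 lb/ft.

15000 lb/ft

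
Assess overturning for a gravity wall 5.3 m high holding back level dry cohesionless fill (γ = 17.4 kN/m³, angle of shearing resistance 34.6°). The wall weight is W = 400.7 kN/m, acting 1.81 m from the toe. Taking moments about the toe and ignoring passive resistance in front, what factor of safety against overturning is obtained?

6.09

K_a = tan²(45° − 34.6°/2) = 0.2756.
P_a = ½K_aγH² = 0.5×0.2756×17.4×5.3² = 67.36 kN/m, acting at H/3 = 1.767 m above the base.
Overturning moment M_o = P_a × H/3 = 67.36 × 1.767 = 119.0.
Resisting moment M_r = W × 1.81 = 400.7 × 1.81 = 725.3.
FS_overturning = M_r/M_o = 725.3/119.0 = 6.094.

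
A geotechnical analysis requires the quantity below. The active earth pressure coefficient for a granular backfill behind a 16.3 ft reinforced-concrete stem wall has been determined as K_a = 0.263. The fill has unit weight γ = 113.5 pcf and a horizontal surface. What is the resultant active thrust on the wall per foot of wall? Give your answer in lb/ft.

P = ½ K_a γ H² = 0.5 × 0.263 × 113.5 × 16.3² = 3965 lb/ft.

3970 lb/ft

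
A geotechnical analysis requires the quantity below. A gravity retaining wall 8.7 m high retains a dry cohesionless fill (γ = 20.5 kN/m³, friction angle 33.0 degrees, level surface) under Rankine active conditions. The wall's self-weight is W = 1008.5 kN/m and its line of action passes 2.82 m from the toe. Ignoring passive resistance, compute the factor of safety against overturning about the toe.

4.29

K_a = tan²(45° − 33.0°/2) = 0.2948.
P_a = ½K_aγH² = 0.5×0.2948×20.5×8.7² = 228.7 kN/m, acting at H/3 = 2.900 m above the base.
Overturning moment M_o = P_a × H/3 = 228.7 × 2.900 = 663.3.
Resisting moment M_r = W × 2.82 = 1008.5 × 2.82 = 2844.
FS_overturning = M_r/M_o = 2844/663.3 = 4.288.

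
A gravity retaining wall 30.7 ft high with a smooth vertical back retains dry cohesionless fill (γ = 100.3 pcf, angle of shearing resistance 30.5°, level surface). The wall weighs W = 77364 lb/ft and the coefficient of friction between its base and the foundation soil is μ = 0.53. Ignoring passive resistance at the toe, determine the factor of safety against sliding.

2.66

K_a = tan²(45° − 30.5°/2) = 0.3267.
P_a = ½K_aγH² = 0.5×0.3267×100.3×30.7² = 15440 lb/ft, acting at H/3 = 10.23 ft above the base.
FS_sliding = μW / P_a = 0.53×77364 / 15440 = 2.656.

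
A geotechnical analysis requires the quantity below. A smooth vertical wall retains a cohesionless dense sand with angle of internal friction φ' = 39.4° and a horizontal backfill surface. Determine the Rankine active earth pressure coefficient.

K_a = tan²(45° − φ/2) = tan²(25.30°) = 0.2234.

0.223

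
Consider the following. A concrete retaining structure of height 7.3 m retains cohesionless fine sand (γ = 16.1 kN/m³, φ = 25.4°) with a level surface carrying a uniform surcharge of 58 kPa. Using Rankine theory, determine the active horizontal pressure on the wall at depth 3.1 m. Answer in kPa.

43.1 kPa

K_a = (1 − sin φ)/(1 + sin φ) = 0.3996.
σ_v = γz + q = 16.1 × 3.1 + 58 = 107.9 kPa.
σ_h = K_a σ_v = 0.3996 × 107.9 = 43.13 kPa.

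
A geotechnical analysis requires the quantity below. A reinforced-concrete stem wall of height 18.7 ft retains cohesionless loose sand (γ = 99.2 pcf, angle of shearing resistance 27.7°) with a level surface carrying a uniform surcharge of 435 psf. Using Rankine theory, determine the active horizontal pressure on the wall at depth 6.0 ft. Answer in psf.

K_a = (1 − sin φ)/(1 + sin φ) = 0.3653.
σ_v = γz + q = 99.2 × 6.0 + 435 = 1030 psf.
σ_h = K_a σ_v = 0.3653 × 1030 = 376.4 psf.

376 psf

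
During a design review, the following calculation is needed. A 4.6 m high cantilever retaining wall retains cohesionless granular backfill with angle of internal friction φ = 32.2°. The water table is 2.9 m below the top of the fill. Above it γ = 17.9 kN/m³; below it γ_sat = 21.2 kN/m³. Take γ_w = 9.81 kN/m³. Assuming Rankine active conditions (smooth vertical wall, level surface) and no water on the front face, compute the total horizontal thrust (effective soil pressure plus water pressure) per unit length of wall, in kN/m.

69.0 kN/m

K_a = tan²(45° − φ/2) = 0.3047.
γ' = 21.2 − 9.81 = 11.39 kN/m³. Depth below WT = 1.7 m.
σ'_h at WT = K_a γ d_w = 15.82 kPa; at base = 15.82 + K_a γ' × 1.7 = 21.72 kPa.
P₁ (0–2.9 m) = ½×15.82×2.9 = 22.94. P₂ (2.9–4.6 m) = ½(15.82+21.72)×1.7 = 31.91.
P_w = ½ γ_w h₂² = 0.5×9.81×1.7² = 14.18. Total = 22.94+31.91+14.18 = 69.02 kN/m.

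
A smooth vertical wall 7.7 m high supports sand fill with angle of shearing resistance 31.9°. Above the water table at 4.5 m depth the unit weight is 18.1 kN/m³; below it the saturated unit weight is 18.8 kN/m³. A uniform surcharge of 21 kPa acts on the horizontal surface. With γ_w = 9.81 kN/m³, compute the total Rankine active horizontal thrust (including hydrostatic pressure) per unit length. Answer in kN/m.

K_a = tan²(45° − φ/2) = 0.3085.
γ' = 18.8 − 9.81 = 8.990 kN/m³. h₂ = H − d_w = 3.2 m.
σ'_h: at surface K_a·q = 6.479; at WT K_a(q+γd_w) = 31.61; at base K_a(q+γd_w+γ'h₂) = 40.48 kPa.
P₁ = ½(6.479+31.61)×4.5 = 85.70; P₂ = ½(31.61+40.48)×3.2 = 115.3; P_w = ½γ_w h₂² = 50.23.
Total = 85.70+115.3+50.23 = 251.3 kN/m.

251 kN/m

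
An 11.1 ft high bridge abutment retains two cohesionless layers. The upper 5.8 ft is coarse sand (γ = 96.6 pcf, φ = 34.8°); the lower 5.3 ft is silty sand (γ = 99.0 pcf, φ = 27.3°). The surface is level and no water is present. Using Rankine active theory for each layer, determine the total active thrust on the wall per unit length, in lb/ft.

K_a1 = tan²(45°−34.8°/2) = 0.2733; K_a2 = tan²(45°−27.3°/2) = 0.3711.
Layer 1: σ at base = K_a1 γ₁ h₁ = 153.1 psf; P₁ = ½×153.1×5.8 = 444.1.
Layer 2: σ_v at top = γ₁h₁ = 560.3; σ_h top = K_a2×560.3 = 207.9; σ_h base = K_a2×(560.3+99.0×5.3) = 402.7.
P₂ = ½(207.9+402.7)×5.3 = 1618. Total P_a = 444.1+1618 = 2062 lb/ft.

2060 lb/ft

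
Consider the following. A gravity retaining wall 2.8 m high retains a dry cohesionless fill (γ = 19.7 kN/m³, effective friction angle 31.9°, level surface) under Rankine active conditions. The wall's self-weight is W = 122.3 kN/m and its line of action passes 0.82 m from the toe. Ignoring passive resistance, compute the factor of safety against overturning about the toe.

4.51

K_a = tan²(45° − 31.9°/2) = 0.3085.
P_a = ½K_aγH² = 0.5×0.3085×19.7×2.8² = 23.83 kN/m, acting at H/3 = 0.9333 m above the base.
Overturning moment M_o = P_a × H/3 = 23.83 × 0.9333 = 22.24.
Resisting moment M_r = W × 0.82 = 122.3 × 0.82 = 100.3.
FS_overturning = M_r/M_o = 100.3/22.24 = 4.510.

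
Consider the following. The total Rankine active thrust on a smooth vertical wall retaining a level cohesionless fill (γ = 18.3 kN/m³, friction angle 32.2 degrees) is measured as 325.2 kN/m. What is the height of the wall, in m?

10.8 m

K_a = 0.3047. P_a = ½ K_a γ H² ⇒ H = √(2P_a/(K_a γ)).
H = √(2×325.2/(0.3047×18.3)) = 10.80 m.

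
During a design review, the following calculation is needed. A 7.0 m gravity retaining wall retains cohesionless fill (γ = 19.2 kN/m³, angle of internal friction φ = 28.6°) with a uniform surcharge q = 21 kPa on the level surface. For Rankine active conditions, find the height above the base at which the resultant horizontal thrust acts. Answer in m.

K_a = 0.3525.
Triangular part P₁ = ½K_aγH² = 165.8 at H/3 = 2.333 m; rectangular part P₂ = K_a q H = 51.82 at H/2 = 3.500 m.
ȳ = (P₁·2.333 + P₂·3.500)/(P₁+P₂) = 2.611 m.

2.61 m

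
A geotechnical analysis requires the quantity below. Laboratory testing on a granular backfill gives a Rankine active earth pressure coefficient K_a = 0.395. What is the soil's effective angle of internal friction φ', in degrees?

25.7°

K_a = tan²(45° − φ/2) ⇒ 45° − φ/2 = arctan(√0.395) = 32.15°.
φ = 2(45° − 32.15°) = 25.70°.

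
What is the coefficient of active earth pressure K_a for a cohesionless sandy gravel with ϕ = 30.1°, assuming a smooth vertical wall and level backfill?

0.332

K_a = (1 − sin φ)/(1 + sin φ) = (1 − sin 30.1°)/(1 + sin 30.1°) = 0.3320.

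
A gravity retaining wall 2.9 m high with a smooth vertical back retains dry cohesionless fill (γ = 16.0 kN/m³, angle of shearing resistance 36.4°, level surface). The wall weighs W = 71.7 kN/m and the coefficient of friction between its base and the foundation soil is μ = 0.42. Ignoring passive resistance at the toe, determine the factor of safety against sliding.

K_a = tan²(45° − 36.4°/2) = 0.2552.
P_a = ½K_aγH² = 0.5×0.2552×16.0×2.9² = 17.17 kN/m, acting at H/3 = 0.9667 m above the base.
FS_sliding = μW / P_a = 0.42×71.7 / 17.17 = 1.754.

1.75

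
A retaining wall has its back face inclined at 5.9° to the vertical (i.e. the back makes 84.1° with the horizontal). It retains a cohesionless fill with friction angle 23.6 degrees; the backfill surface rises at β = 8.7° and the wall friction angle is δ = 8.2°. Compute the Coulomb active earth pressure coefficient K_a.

0.501

K_a = sin²(α+φ) / [sin²α · sin(α−δ) · (1 + √{sin(φ+δ)sin(φ−β) / (sin(α−δ)sin(α+β))})²].
With α = 84.1°, φ = 23.6°, δ = 8.2°, β = 8.7°: K_a = 0.5010.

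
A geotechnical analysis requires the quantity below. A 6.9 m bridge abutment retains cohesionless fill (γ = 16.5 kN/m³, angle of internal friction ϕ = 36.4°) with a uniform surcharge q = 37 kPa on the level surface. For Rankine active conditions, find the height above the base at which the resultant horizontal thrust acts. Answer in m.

2.75 m

K_a = 0.2552.
Triangular part P₁ = ½K_aγH² = 100.2 at H/3 = 2.300 m; rectangular part P₂ = K_a q H = 65.14 at H/2 = 3.450 m.
ȳ = (P₁·2.300 + P₂·3.450)/(P₁+P₂) = 2.753 m.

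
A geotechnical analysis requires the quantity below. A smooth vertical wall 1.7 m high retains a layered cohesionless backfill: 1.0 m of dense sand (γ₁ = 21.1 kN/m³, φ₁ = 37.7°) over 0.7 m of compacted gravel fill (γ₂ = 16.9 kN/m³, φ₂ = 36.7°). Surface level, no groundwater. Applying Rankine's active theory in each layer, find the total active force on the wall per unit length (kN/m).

K_a1 = tan²(45°−37.7°/2) = 0.2411; K_a2 = tan²(45°−36.7°/2) = 0.2519.
Layer 1: σ at base = K_a1 γ₁ h₁ = 5.086 kPa; P₁ = ½×5.086×1.0 = 2.543.
Layer 2: σ_v at top = γ₁h₁ = 21.10; σ_h top = K_a2×21.10 = 5.314; σ_h base = K_a2×(21.10+16.9×0.7) = 8.294.
P₂ = ½(5.314+8.294)×0.7 = 4.763. Total P_a = 2.543+4.763 = 7.306 kN/m.

7.31 kN/m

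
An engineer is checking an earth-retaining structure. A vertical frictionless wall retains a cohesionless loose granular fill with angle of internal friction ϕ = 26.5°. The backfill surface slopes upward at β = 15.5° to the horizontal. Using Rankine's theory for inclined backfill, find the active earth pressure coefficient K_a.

0.442

K_a = cos β · (cos β − √(cos²β − cos²φ)) / (cos β + √(cos²β − cos²φ)).
cos β = 0.9636, cos φ = 0.8949, √(cos²β − cos²φ) = 0.3573.
K_a = 0.9636 × (0.9636 − 0.3573)/(0.9636 + 0.3573) = 0.4423.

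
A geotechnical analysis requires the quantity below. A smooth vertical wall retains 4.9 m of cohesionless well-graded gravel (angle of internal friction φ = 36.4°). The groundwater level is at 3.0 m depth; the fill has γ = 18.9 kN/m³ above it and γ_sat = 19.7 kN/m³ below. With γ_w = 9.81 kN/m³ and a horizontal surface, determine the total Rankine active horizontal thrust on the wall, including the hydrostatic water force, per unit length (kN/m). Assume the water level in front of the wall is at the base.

71.5 kN/m

K_a = tan²(45° − φ/2) = 0.2552.
γ' = 19.7 − 9.81 = 9.890 kN/m³. Depth below WT = 1.9 m.
σ'_h at WT = K_a γ d_w = 14.47 kPa; at base = 14.47 + K_a γ' × 1.9 = 19.26 kPa.
P₁ (0–3.0 m) = ½×14.47×3.0 = 21.70. P₂ (3.0–4.9 m) = ½(14.47+19.26)×1.9 = 32.04.
P_w = ½ γ_w h₂² = 0.5×9.81×1.9² = 17.71. Total = 21.70+32.04+17.71 = 71.45 kN/m.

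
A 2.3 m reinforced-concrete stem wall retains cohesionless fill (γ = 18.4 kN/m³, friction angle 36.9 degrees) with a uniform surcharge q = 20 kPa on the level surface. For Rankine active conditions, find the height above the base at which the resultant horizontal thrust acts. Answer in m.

0.953 m

K_a = 0.2497.
Triangular part P₁ = ½K_aγH² = 12.15 at H/3 = 0.7667 m; rectangular part P₂ = K_a q H = 11.48 at H/2 = 1.150 m.
ȳ = (P₁·0.7667 + P₂·1.150)/(P₁+P₂) = 0.9529 m.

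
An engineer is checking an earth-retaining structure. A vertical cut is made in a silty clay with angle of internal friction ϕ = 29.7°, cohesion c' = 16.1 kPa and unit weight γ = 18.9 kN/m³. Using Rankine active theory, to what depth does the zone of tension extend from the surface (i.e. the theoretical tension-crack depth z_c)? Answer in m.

K_a = tan²(45° − 29.7°/2) = 0.3374; √K_a = 0.5808.
The active pressure is zero where K_a γ z = 2c√K_a, so z_c = 2c/(γ√K_a) = 2×16.1/(18.9×0.5808) = 2.933 m.

2.93 m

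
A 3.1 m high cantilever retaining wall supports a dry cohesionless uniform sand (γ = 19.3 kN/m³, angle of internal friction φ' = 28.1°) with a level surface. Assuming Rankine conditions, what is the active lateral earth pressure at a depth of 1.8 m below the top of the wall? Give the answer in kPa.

K_a = (1 − sin φ)/(1 + sin φ) = 0.3596.
σ_h = K_a γ z = 0.3596 × 19.3 × 1.8 = 12.49 kPa.

12.5 kPa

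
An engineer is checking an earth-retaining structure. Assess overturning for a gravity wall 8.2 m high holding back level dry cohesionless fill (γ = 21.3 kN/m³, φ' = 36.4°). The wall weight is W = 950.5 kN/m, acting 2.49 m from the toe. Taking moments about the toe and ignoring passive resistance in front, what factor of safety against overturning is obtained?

4.74

K_a = tan²(45° − 36.4°/2) = 0.2552.
P_a = ½K_aγH² = 0.5×0.2552×21.3×8.2² = 182.7 kN/m, acting at H/3 = 2.733 m above the base.
Overturning moment M_o = P_a × H/3 = 182.7 × 2.733 = 499.4.
Resisting moment M_r = W × 2.49 = 950.5 × 2.49 = 2367.
FS_overturning = M_r/M_o = 2367/499.4 = 4.739.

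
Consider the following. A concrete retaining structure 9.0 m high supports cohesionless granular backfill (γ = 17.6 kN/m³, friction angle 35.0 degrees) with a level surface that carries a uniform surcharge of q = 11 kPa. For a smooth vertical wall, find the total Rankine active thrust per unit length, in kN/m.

220 kN/m

K_a = tan²(45° − φ/2) = 0.2710.
Soil triangle: ½ K_a γ H² = 0.5×0.2710×17.6×9.0² = 193.2 kN/m.
Surcharge rectangle: K_a q H = 0.2710×11×9.0 = 26.83 kN/m.
Total = 193.2 + 26.83 = 220.0 kN/m.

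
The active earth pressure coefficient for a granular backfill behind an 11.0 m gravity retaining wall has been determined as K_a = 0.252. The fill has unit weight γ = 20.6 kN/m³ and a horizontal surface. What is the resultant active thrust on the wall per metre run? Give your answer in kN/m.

314 kN/m

P = ½ K_a γ H² = 0.5 × 0.252 × 20.6 × 11.0² = 314.1 kN/m.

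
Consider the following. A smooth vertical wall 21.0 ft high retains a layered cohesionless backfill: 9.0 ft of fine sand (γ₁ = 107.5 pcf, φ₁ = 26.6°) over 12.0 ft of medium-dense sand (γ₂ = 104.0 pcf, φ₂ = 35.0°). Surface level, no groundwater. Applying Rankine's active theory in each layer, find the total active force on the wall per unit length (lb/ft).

6840 lb/ft

K_a1 = tan²(45°−26.6°/2) = 0.3814; K_a2 = tan²(45°−35.0°/2) = 0.2710.
Layer 1: σ at base = K_a1 γ₁ h₁ = 369.0 psf; P₁ = ½×369.0×9.0 = 1661.
Layer 2: σ_v at top = γ₁h₁ = 967.5; σ_h top = K_a2×967.5 = 262.2; σ_h base = K_a2×(967.5+104.0×12.0) = 600.4.
P₂ = ½(262.2+600.4)×12.0 = 5175. Total P_a = 1661+5175 = 6836 lb/ft.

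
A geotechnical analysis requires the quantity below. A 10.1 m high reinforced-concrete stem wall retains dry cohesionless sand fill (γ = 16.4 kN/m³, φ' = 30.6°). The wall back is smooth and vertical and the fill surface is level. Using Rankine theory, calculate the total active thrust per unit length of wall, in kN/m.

K_a = tan²(45° − φ/2) = 0.3253.
P_a = ½ K_a γ H² = 0.5 × 0.3253 × 16.4 × 10.1² = 272.1 kN/m.

272 kN/m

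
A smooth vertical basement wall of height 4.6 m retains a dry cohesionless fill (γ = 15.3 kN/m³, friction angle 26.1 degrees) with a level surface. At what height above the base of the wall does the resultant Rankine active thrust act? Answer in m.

1.53 m

K_a = 0.3889.
The pressure distribution is triangular, so the resultant acts at H/3 above the base = 4.6/3 = 1.533 m.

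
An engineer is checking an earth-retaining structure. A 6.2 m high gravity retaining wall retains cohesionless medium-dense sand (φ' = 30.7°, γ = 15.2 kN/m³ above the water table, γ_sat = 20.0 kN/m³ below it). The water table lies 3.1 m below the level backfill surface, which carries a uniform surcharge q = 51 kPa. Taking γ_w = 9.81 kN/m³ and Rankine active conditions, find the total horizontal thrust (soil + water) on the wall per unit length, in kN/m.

236 kN/m

K_a = tan²(45° − φ/2) = 0.3240.
γ' = 20.0 − 9.81 = 10.19 kN/m³. h₂ = H − d_w = 3.1 m.
σ'_h: at surface K_a·q = 16.53; at WT K_a(q+γd_w) = 31.79; at base K_a(q+γd_w+γ'h₂) = 42.03 kPa.
P₁ = ½(16.53+31.79)×3.1 = 74.89; P₂ = ½(31.79+42.03)×3.1 = 114.4; P_w = ½γ_w h₂² = 47.14.
Total = 74.89+114.4+47.14 = 236.5 kN/m.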